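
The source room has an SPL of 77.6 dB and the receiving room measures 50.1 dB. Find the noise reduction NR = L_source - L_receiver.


NR = L_source - L_receiver (difference between source and receiving room levels)
NR = 77.6 - 50.1 = 27.5 dB


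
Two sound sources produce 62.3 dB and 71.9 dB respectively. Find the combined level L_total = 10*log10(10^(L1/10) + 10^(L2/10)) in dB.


10^(62.3/10) = 1.69824e+06
10^(71.9/10) = 1.54882e+07
Sum = 1.69824e+06 + 1.54882e+07 = 1.71864e+07
L_total = 10*log10(1.71864e+07) = 72.352 dB


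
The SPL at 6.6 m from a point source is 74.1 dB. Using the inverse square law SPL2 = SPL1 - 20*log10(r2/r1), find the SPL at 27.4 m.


r2/r1 = 27.4/6.6 = 4.15152
Correction = 20*log10(4.15152) = 12.3641 dB
SPL2 = 74.1 - 12.3641 = 61.736 dB


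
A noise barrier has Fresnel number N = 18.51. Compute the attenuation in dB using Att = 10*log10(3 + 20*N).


3 + 20*N = 3 + 20*18.51 = 373.2
Att = 10*log10(373.2) = 25.719 dB


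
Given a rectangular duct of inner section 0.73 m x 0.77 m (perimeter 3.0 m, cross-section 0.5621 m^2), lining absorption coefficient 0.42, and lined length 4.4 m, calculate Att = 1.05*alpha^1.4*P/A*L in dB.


alpha^1.4 = 0.42^1.4 = 0.296858
Attenuation rate = 1.05 * alpha^1.4 * P / A
= 1.05 * 0.296858 * 3.0 / 0.5621 = 1.66359 dB/m
Total Att = 1.66359 * 4.4 = 7.3198 dB


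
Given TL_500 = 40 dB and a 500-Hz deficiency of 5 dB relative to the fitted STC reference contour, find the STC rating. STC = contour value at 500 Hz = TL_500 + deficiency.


By ASTM E413, STC = value of the fitted reference contour at 500 Hz.
Contour value at 500 Hz = TL_500 + deficiency = 40 + 5 = 45
STC = 45


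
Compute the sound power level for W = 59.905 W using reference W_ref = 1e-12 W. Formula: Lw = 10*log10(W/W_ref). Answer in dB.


W / W_ref = 59.905 / 1e-12 = 5.9905e+13
Lw = 10 * log10(5.9905e+13) = 137.77 dB


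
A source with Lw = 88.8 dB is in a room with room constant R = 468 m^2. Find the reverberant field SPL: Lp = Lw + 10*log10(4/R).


4/R = 4/468 = 0.00854701
Lp = 88.8 + 10*log10(0.00854701) = 68.118 dB


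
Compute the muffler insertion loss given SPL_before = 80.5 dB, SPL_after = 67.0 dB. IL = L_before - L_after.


Insertion loss = SPL without muffler - SPL with muffler
IL = 80.5 - 67.0 = 13.5 dB


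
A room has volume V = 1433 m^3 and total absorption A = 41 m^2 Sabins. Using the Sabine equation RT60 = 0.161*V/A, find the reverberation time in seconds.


RT60 = 0.161 * 1433 / 41 = 5.6271 s


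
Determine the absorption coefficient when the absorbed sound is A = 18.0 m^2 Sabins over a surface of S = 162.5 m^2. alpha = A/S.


Absorption coefficient = absorbed power / incident power
alpha = A / S = 18.0 / 162.5 = 0.11077


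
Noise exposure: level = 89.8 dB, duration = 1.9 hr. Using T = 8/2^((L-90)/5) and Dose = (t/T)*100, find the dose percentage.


T_allowed = 8 / 2^((89.8 - 90)/5) = 8.22491 hr
Dose = 1.9 / 8.22491 * 100 = 23.101 %


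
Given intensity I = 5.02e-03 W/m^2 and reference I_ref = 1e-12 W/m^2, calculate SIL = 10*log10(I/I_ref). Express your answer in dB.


I / I_ref = 5.02e-03 / 1e-12 = 5.02e+09
SIL = 10 * log10(5.02e+09) = 97.007 dB


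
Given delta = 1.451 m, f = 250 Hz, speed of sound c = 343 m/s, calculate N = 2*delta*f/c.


N = 2*delta*f/c = 2*delta/lambda, where lambda = c/f
lambda = 343 / 250 = 1.372 m
N = 2 * 1.451 / 1.372 = 2.1152


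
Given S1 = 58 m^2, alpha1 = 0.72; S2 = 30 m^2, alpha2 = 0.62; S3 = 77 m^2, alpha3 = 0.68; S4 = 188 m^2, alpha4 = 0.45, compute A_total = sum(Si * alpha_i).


58 * 0.72 = 41.76
30 * 0.62 = 18.6
77 * 0.68 = 52.36
188 * 0.45 = 84.6
A_total = 41.76 + 18.6 + 52.36 + 84.6 = 197.32 m^2


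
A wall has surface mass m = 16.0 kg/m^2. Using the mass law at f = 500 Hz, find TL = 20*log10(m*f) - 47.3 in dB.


m * f = 16.0 * 500 = 8000
20*log10(8000) = 78.0618 dB
TL = 78.0618 - 47.3 = 30.762 dB


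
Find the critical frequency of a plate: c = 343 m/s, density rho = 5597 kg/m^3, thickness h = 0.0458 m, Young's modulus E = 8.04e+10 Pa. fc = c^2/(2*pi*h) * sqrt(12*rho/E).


12*rho/E = 12*5597/8.04e+10 = 8.35373e-07
sqrt(12*rho/E) = sqrt(8.35373e-07) = 0.000913987
c^2/(2*pi*h) = 343^2/(2*pi*0.0458) = 408830
fc = 408830 * 0.000913987 = 373.67 Hz


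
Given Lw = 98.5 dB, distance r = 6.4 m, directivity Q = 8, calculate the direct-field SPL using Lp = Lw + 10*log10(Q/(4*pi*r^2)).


4*pi*r^2 = 4*pi*6.4^2 = 514.719 m^2
Q / (4*pi*r^2) = 8 / 514.719 = 0.0155425
Lp = 98.5 + 10*log10(0.0155425) = 80.415 dB


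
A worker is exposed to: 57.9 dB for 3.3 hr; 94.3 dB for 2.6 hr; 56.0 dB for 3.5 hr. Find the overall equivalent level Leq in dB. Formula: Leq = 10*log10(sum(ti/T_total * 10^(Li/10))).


T_total = 3.3 + 2.6 + 3.5 = 9.4 hr
(3.3/9.4) * 10^(57.9/10) = 216464
(2.6/9.4) * 10^(94.3/10) = 7.44467e+08
(3.5/9.4) * 10^(56.0/10) = 148231
Sum = 216464 + 7.44467e+08 + 148231 = 7.44832e+08
Leq = 10*log10(7.44832e+08) = 88.721 dB


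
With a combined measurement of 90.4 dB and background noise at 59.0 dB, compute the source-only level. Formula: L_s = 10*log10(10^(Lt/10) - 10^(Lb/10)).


10^(90.4/10) = 1.09648e+09
10^(59.0/10) = 794328
Difference = 1.09648e+09 - 794328 = 1.09569e+09
L_source = 10*log10(1.09569e+09) = 90.397 dB


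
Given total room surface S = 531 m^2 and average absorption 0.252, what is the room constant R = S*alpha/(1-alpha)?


R = 531 * 0.252 / (1 - 0.252) = 178.89 m^2


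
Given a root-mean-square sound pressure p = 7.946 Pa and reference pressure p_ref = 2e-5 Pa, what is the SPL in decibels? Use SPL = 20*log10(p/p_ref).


p / p_ref = 7.946 / 2e-5 = 397300
SPL = 20 * log10(397300) = 111.98 dB


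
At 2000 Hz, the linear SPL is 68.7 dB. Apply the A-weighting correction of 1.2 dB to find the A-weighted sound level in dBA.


A-weighting table: 2000 Hz -> 1.2 dB correction
SPL_A = SPL + correction = 68.7 + (1.2) = 69.9 dBA


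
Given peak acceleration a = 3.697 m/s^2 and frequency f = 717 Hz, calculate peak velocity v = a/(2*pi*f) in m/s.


omega = 2*pi*f = 2*pi*717 = 4505.04 rad/s
v = a / omega = 3.697 / 4505.04 = 0.00082064 m/s


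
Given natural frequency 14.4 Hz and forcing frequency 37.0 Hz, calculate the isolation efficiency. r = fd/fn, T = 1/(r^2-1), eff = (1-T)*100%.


r = 37.0 / 14.4 = 2.56944
r^2 - 1 = 2.56944^2 - 1 = 5.60202
T = 1/5.60202 = 0.178507
Efficiency = (1 - 0.178507)*100 = 82.149 %


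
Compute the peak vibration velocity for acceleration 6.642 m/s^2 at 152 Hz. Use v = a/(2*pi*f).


omega = 2*pi*f = 2*pi*152 = 955.044 rad/s
v = a / omega = 6.642 / 955.044 = 0.0069547 m/s


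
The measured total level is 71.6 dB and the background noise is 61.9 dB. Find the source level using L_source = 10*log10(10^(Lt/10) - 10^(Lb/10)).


10^(71.6/10) = 1.44544e+07
10^(61.9/10) = 1.54882e+06
Difference = 1.44544e+07 - 1.54882e+06 = 1.29056e+07
L_source = 10*log10(1.29056e+07) = 71.108 dB


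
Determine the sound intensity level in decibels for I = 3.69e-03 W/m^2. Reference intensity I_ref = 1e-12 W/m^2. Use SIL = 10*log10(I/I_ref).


I / I_ref = 3.69e-03 / 1e-12 = 3.69e+09
SIL = 10 * log10(3.69e+09) = 95.67 dB


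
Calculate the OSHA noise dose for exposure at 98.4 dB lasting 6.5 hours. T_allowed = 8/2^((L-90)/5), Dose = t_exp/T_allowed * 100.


T_allowed = 8 / 2^((98.4 - 90)/5) = 2.49666 hr
Dose = 6.5 / 2.49666 * 100 = 260.35 %


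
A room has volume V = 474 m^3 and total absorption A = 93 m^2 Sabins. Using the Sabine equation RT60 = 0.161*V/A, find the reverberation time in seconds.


RT60 = 0.161 * 474 / 93 = 0.82058 s


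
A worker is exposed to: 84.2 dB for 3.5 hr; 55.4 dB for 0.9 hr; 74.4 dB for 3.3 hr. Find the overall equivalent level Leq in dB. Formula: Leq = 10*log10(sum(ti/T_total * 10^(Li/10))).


T_total = 3.5 + 0.9 + 3.3 = 7.7 hr
(3.5/7.7) * 10^(84.2/10) = 1.19558e+08
(0.9/7.7) * 10^(55.4/10) = 40527.7
(3.3/7.7) * 10^(74.4/10) = 1.18038e+07
Sum = 1.19558e+08 + 40527.7 + 1.18038e+07 = 1.31402e+08
Leq = 10*log10(1.31402e+08) = 81.186 dB


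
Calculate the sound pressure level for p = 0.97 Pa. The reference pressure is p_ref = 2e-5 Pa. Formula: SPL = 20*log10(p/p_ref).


p / p_ref = 0.97 / 2e-5 = 48500
SPL = 20 * log10(48500) = 93.715 dB


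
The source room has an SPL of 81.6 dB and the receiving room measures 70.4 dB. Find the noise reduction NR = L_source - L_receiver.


NR = L_source - L_receiver (difference between source and receiving room levels)
NR = 81.6 - 70.4 = 11.2 dB


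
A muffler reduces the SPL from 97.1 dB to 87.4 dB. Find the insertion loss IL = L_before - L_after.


Insertion loss = SPL without muffler - SPL with muffler
IL = 97.1 - 87.4 = 9.7 dB


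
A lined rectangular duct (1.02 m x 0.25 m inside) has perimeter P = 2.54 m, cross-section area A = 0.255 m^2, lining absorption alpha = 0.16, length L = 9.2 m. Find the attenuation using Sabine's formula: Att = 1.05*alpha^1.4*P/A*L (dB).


alpha^1.4 = 0.16^1.4 = 0.076872
Attenuation rate = 1.05 * alpha^1.4 * P / A
= 1.05 * 0.076872 * 2.54 / 0.255 = 0.803991 dB/m
Total Att = 0.803991 * 9.2 = 7.3967 dB


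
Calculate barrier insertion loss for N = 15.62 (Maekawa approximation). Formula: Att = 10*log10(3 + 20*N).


3 + 20*N = 3 + 20*15.62 = 315.4
Att = 10*log10(315.4) = 24.989 dB


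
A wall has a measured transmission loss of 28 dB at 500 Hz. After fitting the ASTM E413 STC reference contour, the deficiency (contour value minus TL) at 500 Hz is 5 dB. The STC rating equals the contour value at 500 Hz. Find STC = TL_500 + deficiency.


By ASTM E413, STC = value of the fitted reference contour at 500 Hz.
Contour value at 500 Hz = TL_500 + deficiency = 28 + 5 = 33
STC = 33


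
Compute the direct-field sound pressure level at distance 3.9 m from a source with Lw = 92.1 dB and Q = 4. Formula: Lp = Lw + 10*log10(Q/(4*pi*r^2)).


4*pi*r^2 = 4*pi*3.9^2 = 191.134 m^2
Q / (4*pi*r^2) = 4 / 191.134 = 0.0209277
Lp = 92.1 + 10*log10(0.0209277) = 75.307 dB


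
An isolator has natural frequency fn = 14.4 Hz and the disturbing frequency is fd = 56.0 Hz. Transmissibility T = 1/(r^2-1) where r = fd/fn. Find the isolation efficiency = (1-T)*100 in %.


r = 56.0 / 14.4 = 3.88889
r^2 - 1 = 3.88889^2 - 1 = 14.1235
T = 1/14.1235 = 0.070804
Efficiency = (1 - 0.070804)*100 = 92.92 %


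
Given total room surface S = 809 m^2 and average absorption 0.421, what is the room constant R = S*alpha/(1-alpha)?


R = 809 * 0.421 / (1 - 0.421) = 588.24 m^2


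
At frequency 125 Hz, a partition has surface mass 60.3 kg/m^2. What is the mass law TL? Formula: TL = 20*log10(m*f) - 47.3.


m * f = 60.3 * 125 = 7537.5
20*log10(7537.5) = 77.5445 dB
TL = 77.5445 - 47.3 = 30.245 dB


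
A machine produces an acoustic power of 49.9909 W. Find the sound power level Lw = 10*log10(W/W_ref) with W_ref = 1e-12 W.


W / W_ref = 49.9909 / 1e-12 = 4.99909e+13
Lw = 10 * log10(4.99909e+13) = 136.99 dB


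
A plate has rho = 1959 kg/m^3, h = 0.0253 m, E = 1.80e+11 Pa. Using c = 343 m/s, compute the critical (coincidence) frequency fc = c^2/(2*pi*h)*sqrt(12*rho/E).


12*rho/E = 12*1959/1.80e+11 = 1.306e-07
sqrt(12*rho/E) = sqrt(1.306e-07) = 0.000361386
c^2/(2*pi*h) = 343^2/(2*pi*0.0253) = 740096
fc = 740096 * 0.000361386 = 267.46 Hz


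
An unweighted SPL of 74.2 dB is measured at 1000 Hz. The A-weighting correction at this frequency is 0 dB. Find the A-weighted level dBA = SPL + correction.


A-weighting table: 1000 Hz -> 0 dB correction
SPL_A = SPL + correction = 74.2 + (0) = 74.2 dBA


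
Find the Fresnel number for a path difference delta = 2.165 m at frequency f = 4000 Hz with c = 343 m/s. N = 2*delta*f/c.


N = 2*delta*f/c = 2*delta/lambda, where lambda = c/f
lambda = 343 / 4000 = 0.08575 m
N = 2 * 2.165 / 0.08575 = 50.496


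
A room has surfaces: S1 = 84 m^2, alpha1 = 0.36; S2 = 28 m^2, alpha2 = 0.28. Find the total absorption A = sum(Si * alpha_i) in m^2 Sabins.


84 * 0.36 = 30.24
28 * 0.28 = 7.84
A_total = 30.24 + 7.84 = 38.08 m^2


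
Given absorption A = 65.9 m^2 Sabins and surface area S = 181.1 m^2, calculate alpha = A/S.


Absorption coefficient = absorbed power / incident power
alpha = A / S = 65.9 / 181.1 = 0.36389


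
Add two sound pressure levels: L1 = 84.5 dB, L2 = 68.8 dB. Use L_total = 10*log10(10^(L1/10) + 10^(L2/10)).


10^(84.5/10) = 2.81838e+08
10^(68.8/10) = 7.58578e+06
Sum = 2.81838e+08 + 7.58578e+06 = 2.89424e+08
L_total = 10*log10(2.89424e+08) = 84.615 dB


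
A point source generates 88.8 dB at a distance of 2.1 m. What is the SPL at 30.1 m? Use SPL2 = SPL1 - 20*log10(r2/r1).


r2/r1 = 30.1/2.1 = 14.3333
Correction = 20*log10(14.3333) = 23.1269 dB
SPL2 = 88.8 - 23.1269 = 65.673 dB


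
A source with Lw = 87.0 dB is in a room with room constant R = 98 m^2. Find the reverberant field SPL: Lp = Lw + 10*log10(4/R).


4/R = 4/98 = 0.0408163
Lp = 87.0 + 10*log10(0.0408163) = 73.108 dB


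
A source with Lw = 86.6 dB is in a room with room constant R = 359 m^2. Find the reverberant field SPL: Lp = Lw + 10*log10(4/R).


4/R = 4/359 = 0.0111421
Lp = 86.6 + 10*log10(0.0111421) = 67.07 dB


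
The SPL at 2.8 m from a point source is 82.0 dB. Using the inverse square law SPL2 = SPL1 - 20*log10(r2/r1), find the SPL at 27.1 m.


r2/r1 = 27.1/2.8 = 9.67857
Correction = 20*log10(9.67857) = 19.7162 dB
SPL2 = 82.0 - 19.7162 = 62.284 dB


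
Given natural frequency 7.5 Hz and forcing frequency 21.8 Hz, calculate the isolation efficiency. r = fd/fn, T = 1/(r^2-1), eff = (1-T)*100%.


r = 21.8 / 7.5 = 2.90667
r^2 - 1 = 2.90667^2 - 1 = 7.44873
T = 1/7.44873 = 0.134251
Efficiency = (1 - 0.134251)*100 = 86.575 %


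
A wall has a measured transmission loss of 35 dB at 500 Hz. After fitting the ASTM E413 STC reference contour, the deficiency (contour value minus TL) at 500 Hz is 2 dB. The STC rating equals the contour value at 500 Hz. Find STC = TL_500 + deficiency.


By ASTM E413, STC = value of the fitted reference contour at 500 Hz.
Contour value at 500 Hz = TL_500 + deficiency = 35 + 2 = 37
STC = 37


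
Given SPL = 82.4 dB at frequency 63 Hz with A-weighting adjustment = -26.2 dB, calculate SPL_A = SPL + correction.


A-weighting table: 63 Hz -> -26.2 dB correction
SPL_A = SPL + correction = 82.4 + (-26.2) = 56.2 dBA


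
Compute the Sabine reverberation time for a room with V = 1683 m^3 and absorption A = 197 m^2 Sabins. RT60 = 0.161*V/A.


RT60 = 0.161 * 1683 / 197 = 1.3754 s


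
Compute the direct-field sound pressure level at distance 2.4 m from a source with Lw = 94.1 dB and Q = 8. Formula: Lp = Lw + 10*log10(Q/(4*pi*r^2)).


4*pi*r^2 = 4*pi*2.4^2 = 72.3823 m^2
Q / (4*pi*r^2) = 8 / 72.3823 = 0.110524
Lp = 94.1 + 10*log10(0.110524) = 84.535 dB


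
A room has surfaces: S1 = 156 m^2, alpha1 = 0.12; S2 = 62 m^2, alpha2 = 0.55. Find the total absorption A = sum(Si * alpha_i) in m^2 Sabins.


156 * 0.12 = 18.72
62 * 0.55 = 34.1
A_total = 18.72 + 34.1 = 52.82 m^2


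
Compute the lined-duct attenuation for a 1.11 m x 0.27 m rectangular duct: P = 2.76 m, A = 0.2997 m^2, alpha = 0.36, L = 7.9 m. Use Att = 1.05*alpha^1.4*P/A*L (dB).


alpha^1.4 = 0.36^1.4 = 0.239234
Attenuation rate = 1.05 * alpha^1.4 * P / A
= 1.05 * 0.239234 * 2.76 / 0.2997 = 2.31331 dB/m
Total Att = 2.31331 * 7.9 = 18.275 dB


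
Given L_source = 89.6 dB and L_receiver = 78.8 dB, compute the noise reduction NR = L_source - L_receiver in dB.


NR = L_source - L_receiver (difference between source and receiving room levels)
NR = 89.6 - 78.8 = 10.8 dB


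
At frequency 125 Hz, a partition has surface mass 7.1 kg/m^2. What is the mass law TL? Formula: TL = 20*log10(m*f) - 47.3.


m * f = 7.1 * 125 = 887.5
20*log10(887.5) = 58.9634 dB
TL = 58.9634 - 47.3 = 11.663 dB


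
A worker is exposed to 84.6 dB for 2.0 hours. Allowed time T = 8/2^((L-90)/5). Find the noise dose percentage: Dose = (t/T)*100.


T_allowed = 8 / 2^((84.6 - 90)/5) = 16.9123 hr
Dose = 2.0 / 16.9123 * 100 = 11.826 %


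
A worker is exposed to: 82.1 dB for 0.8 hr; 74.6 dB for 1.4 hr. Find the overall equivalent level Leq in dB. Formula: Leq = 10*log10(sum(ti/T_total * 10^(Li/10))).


T_total = 0.8 + 1.4 = 2.2 hr
(0.8/2.2) * 10^(82.1/10) = 5.89749e+07
(1.4/2.2) * 10^(74.6/10) = 1.83529e+07
Sum = 5.89749e+07 + 1.83529e+07 = 7.73278e+07
Leq = 10*log10(7.73278e+07) = 78.883 dB


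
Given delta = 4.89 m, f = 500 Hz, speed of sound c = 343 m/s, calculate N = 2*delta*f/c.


N = 2*delta*f/c = 2*delta/lambda, where lambda = c/f
lambda = 343 / 500 = 0.686 m
N = 2 * 4.89 / 0.686 = 14.257


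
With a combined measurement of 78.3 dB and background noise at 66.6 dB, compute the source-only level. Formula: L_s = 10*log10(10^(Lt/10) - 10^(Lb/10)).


10^(78.3/10) = 6.76083e+07
10^(66.6/10) = 4.57088e+06
Difference = 6.76083e+07 - 4.57088e+06 = 6.30374e+07
L_source = 10*log10(6.30374e+07) = 77.996 dB


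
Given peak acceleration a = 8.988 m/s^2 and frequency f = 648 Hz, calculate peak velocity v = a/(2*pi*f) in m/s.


omega = 2*pi*f = 2*pi*648 = 4071.5 rad/s
v = a / omega = 8.988 / 4071.5 = 0.0022075 m/s


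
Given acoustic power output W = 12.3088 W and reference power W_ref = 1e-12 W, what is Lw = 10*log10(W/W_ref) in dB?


W / W_ref = 12.3088 / 1e-12 = 1.23088e+13
Lw = 10 * log10(1.23088e+13) = 130.9 dB


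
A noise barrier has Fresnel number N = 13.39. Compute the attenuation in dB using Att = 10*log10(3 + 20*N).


3 + 20*N = 3 + 20*13.39 = 270.8
Att = 10*log10(270.8) = 24.326 dB


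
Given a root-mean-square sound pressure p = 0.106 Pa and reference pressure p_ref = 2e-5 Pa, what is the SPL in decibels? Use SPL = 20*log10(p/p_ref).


p / p_ref = 0.106 / 2e-5 = 5300
SPL = 20 * log10(5300) = 74.486 dB


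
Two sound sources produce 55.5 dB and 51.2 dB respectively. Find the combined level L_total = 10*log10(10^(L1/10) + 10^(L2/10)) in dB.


10^(55.5/10) = 354813
10^(51.2/10) = 131826
Sum = 354813 + 131826 = 486639
L_total = 10*log10(486639) = 56.872 dB


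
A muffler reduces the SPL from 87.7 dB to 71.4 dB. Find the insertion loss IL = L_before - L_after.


Insertion loss = SPL without muffler - SPL with muffler
IL = 87.7 - 71.4 = 16.3 dB


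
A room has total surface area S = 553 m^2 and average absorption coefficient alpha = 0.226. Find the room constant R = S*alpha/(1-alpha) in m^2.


R = 553 * 0.226 / (1 - 0.226) = 161.47 m^2


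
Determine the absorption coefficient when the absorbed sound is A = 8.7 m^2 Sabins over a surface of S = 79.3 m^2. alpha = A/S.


Absorption coefficient = absorbed power / incident power
alpha = A / S = 8.7 / 79.3 = 0.10971


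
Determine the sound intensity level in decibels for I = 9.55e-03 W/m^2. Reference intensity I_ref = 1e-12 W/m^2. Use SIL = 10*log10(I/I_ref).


I / I_ref = 9.55e-03 / 1e-12 = 9.55e+09
SIL = 10 * log10(9.55e+09) = 99.8 dB


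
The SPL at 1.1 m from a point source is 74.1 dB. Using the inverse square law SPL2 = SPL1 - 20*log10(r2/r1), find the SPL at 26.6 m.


r2/r1 = 26.6/1.1 = 24.1818
Correction = 20*log10(24.1818) = 27.6698 dB
SPL2 = 74.1 - 27.6698 = 46.43 dB


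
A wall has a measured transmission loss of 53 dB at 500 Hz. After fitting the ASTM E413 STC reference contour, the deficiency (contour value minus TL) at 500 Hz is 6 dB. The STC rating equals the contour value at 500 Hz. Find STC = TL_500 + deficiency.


By ASTM E413, STC = value of the fitted reference contour at 500 Hz.
Contour value at 500 Hz = TL_500 + deficiency = 53 + 6 = 59
STC = 59


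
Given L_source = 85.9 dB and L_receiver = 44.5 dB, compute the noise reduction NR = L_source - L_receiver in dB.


NR = L_source - L_receiver (difference between source and receiving room levels)
NR = 85.9 - 44.5 = 41.4 dB


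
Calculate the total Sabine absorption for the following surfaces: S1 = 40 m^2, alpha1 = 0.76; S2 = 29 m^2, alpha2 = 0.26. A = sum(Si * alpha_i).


40 * 0.76 = 30.4
29 * 0.26 = 7.54
A_total = 30.4 + 7.54 = 37.94 m^2


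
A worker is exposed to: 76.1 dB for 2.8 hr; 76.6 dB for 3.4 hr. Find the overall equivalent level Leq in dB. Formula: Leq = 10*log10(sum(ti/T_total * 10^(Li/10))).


T_total = 2.8 + 3.4 = 6.2 hr
(2.8/6.2) * 10^(76.1/10) = 1.83978e+07
(3.4/6.2) * 10^(76.6/10) = 2.50661e+07
Sum = 1.83978e+07 + 2.50661e+07 = 4.34639e+07
Leq = 10*log10(4.34639e+07) = 76.381 dB


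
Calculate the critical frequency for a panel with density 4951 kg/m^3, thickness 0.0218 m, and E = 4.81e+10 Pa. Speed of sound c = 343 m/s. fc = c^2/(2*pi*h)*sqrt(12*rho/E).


12*rho/E = 12*4951/4.81e+10 = 1.23518e-06
sqrt(12*rho/E) = sqrt(1.23518e-06) = 0.00111139
c^2/(2*pi*h) = 343^2/(2*pi*0.0218) = 858918
fc = 858918 * 0.00111139 = 954.59 Hz


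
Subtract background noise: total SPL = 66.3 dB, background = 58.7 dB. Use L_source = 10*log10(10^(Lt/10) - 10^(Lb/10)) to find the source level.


10^(66.3/10) = 4.2658e+06
10^(58.7/10) = 741310
Difference = 4.2658e+06 - 741310 = 3.52449e+06
L_source = 10*log10(3.52449e+06) = 65.471 dB


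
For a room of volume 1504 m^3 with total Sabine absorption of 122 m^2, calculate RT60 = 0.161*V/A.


RT60 = 0.161 * 1504 / 122 = 1.9848 s


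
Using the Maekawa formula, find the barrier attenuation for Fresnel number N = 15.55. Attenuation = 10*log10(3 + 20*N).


3 + 20*N = 3 + 20*15.55 = 314
Att = 10*log10(314) = 24.969 dB


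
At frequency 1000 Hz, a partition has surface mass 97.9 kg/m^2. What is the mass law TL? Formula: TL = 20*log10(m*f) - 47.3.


m * f = 97.9 * 1000 = 97900
20*log10(97900) = 99.8157 dB
TL = 99.8157 - 47.3 = 52.516 dB


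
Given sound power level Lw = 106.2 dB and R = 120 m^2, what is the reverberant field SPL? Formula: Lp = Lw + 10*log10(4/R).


4/R = 4/120 = 0.0333333
Lp = 106.2 + 10*log10(0.0333333) = 91.429 dB


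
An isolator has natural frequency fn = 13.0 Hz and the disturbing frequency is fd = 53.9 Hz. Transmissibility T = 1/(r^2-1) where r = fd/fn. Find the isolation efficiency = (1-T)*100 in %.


r = 53.9 / 13.0 = 4.14615
r^2 - 1 = 4.14615^2 - 1 = 16.1906
T = 1/16.1906 = 0.0617642
Efficiency = (1 - 0.0617642)*100 = 93.824 %


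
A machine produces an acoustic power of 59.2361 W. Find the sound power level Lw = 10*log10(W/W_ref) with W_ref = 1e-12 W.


W / W_ref = 59.2361 / 1e-12 = 5.92361e+13
Lw = 10 * log10(5.92361e+13) = 137.73 dB


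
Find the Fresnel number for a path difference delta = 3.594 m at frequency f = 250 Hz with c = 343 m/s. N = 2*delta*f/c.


N = 2*delta*f/c = 2*delta/lambda, where lambda = c/f
lambda = 343 / 250 = 1.372 m
N = 2 * 3.594 / 1.372 = 5.2391


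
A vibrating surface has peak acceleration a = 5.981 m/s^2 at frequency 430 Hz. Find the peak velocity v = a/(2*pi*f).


omega = 2*pi*f = 2*pi*430 = 2701.77 rad/s
v = a / omega = 5.981 / 2701.77 = 0.0022137 m/s


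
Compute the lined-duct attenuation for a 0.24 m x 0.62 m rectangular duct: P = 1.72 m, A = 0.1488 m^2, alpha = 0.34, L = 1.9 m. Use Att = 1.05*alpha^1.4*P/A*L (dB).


alpha^1.4 = 0.34^1.4 = 0.220836
Attenuation rate = 1.05 * alpha^1.4 * P / A
= 1.05 * 0.220836 * 1.72 / 0.1488 = 2.68031 dB/m
Total Att = 2.68031 * 1.9 = 5.0926 dB


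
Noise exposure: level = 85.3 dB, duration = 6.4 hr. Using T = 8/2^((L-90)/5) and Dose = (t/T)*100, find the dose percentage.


T_allowed = 8 / 2^((85.3 - 90)/5) = 15.3482 hr
Dose = 6.4 / 15.3482 * 100 = 41.699 %


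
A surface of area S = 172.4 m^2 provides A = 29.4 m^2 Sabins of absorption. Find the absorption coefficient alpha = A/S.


Absorption coefficient = absorbed power / incident power
alpha = A / S = 29.4 / 172.4 = 0.17053


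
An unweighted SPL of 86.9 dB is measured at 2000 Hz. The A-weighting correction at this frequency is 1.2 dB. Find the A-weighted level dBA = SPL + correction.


A-weighting table: 2000 Hz -> 1.2 dB correction
SPL_A = SPL + correction = 86.9 + (1.2) = 88.1 dBA


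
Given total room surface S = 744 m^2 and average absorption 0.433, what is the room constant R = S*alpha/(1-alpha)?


R = 744 * 0.433 / (1 - 0.433) = 568.17 m^2


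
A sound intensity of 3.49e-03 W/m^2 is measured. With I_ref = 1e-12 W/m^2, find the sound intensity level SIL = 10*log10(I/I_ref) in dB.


I / I_ref = 3.49e-03 / 1e-12 = 3.49e+09
SIL = 10 * log10(3.49e+09) = 95.428 dB


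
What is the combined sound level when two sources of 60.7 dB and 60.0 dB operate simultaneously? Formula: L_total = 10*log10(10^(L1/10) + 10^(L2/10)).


10^(60.7/10) = 1.1749e+06
10^(60.0/10) = 1e+06
Sum = 1.1749e+06 + 1e+06 = 2.1749e+06
L_total = 10*log10(2.1749e+06) = 63.374 dB


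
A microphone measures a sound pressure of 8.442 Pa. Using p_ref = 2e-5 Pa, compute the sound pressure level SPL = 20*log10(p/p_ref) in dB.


p / p_ref = 8.442 / 2e-5 = 422100
SPL = 20 * log10(422100) = 112.51 dB


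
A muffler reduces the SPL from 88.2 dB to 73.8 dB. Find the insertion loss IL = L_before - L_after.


Insertion loss = SPL without muffler - SPL with muffler
IL = 88.2 - 73.8 = 14.4 dB


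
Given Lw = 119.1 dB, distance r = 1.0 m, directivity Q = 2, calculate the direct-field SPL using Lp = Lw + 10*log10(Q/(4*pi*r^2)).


4*pi*r^2 = 4*pi*1.0^2 = 12.5664 m^2
Q / (4*pi*r^2) = 2 / 12.5664 = 0.159155
Lp = 119.1 + 10*log10(0.159155) = 111.12 dB


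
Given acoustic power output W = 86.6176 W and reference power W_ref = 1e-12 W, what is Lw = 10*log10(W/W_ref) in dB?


W / W_ref = 86.6176 / 1e-12 = 8.66176e+13
Lw = 10 * log10(8.66176e+13) = 139.38 dB


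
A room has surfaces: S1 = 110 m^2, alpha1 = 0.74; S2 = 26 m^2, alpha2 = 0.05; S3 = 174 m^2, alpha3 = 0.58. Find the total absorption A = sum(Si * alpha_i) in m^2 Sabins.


110 * 0.74 = 81.4
26 * 0.05 = 1.3
174 * 0.58 = 100.92
A_total = 81.4 + 1.3 + 100.92 = 183.62 m^2


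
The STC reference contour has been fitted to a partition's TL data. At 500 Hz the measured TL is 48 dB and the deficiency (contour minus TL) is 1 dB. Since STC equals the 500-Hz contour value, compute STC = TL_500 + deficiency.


By ASTM E413, STC = value of the fitted reference contour at 500 Hz.
Contour value at 500 Hz = TL_500 + deficiency = 48 + 1 = 49
STC = 49


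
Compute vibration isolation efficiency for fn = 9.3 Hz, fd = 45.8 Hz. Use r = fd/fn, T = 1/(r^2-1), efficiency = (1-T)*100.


r = 45.8 / 9.3 = 4.92473
r^2 - 1 = 4.92473^2 - 1 = 23.253
T = 1/23.253 = 0.0430052
Efficiency = (1 - 0.0430052)*100 = 95.699 %


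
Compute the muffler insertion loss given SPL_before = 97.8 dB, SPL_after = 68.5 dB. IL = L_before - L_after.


Insertion loss = SPL without muffler - SPL with muffler
IL = 97.8 - 68.5 = 29.3 dB


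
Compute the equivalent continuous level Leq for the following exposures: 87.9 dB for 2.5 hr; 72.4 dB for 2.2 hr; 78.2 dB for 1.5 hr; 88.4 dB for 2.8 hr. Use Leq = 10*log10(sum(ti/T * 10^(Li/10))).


T_total = 2.5 + 2.2 + 1.5 + 2.8 = 9.0 hr
(2.5/9.0) * 10^(87.9/10) = 1.71276e+08
(2.2/9.0) * 10^(72.4/10) = 4.24796e+06
(1.5/9.0) * 10^(78.2/10) = 1.10116e+07
(2.8/9.0) * 10^(88.4/10) = 2.15236e+08
Sum = 1.71276e+08 + 4.24796e+06 + 1.10116e+07 + 2.15236e+08 = 4.01772e+08
Leq = 10*log10(4.01772e+08) = 86.04 dB


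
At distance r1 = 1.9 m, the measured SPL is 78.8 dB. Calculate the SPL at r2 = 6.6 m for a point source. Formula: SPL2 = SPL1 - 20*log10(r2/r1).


r2/r1 = 6.6/1.9 = 3.47368
Correction = 20*log10(3.47368) = 10.8158 dB
SPL2 = 78.8 - 10.8158 = 67.984 dB


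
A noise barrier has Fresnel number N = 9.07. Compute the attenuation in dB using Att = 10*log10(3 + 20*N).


3 + 20*N = 3 + 20*9.07 = 184.4
Att = 10*log10(184.4) = 22.658 dB


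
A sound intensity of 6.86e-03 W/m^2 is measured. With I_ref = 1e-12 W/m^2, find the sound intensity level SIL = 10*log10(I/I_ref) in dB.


I / I_ref = 6.86e-03 / 1e-12 = 6.86e+09
SIL = 10 * log10(6.86e+09) = 98.363 dB


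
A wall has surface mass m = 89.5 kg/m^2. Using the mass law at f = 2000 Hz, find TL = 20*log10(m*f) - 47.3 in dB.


m * f = 89.5 * 2000 = 179000
20*log10(179000) = 105.057 dB
TL = 105.057 - 47.3 = 57.757 dB


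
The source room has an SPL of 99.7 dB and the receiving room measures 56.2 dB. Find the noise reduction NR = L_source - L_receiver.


NR = L_source - L_receiver (difference between source and receiving room levels)
NR = 99.7 - 56.2 = 43.5 dB


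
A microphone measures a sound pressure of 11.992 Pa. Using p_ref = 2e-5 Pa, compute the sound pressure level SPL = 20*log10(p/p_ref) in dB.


p / p_ref = 11.992 / 2e-5 = 599600
SPL = 20 * log10(599600) = 115.56 dB


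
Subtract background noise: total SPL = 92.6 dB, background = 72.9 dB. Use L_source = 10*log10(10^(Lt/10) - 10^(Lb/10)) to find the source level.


10^(92.6/10) = 1.8197e+09
10^(72.9/10) = 1.94984e+07
Difference = 1.8197e+09 - 1.94984e+07 = 1.8002e+09
L_source = 10*log10(1.8002e+09) = 92.553 dB


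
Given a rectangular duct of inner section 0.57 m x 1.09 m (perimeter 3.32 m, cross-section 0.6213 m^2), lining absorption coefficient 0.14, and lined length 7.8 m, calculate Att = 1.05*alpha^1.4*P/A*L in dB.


alpha^1.4 = 0.14^1.4 = 0.0637645
Attenuation rate = 1.05 * alpha^1.4 * P / A
= 1.05 * 0.0637645 * 3.32 / 0.6213 = 0.357771 dB/m
Total Att = 0.357771 * 7.8 = 2.7906 dB


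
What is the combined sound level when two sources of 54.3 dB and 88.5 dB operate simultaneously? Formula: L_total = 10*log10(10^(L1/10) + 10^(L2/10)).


10^(54.3/10) = 269153
10^(88.5/10) = 7.07946e+08
Sum = 269153 + 7.07946e+08 = 7.08215e+08
L_total = 10*log10(7.08215e+08) = 88.502 dB


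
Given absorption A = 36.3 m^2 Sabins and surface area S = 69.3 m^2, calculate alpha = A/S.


Absorption coefficient = absorbed power / incident power
alpha = A / S = 36.3 / 69.3 = 0.52381


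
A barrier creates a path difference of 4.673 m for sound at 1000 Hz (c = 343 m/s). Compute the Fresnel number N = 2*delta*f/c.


N = 2*delta*f/c = 2*delta/lambda, where lambda = c/f
lambda = 343 / 1000 = 0.343 m
N = 2 * 4.673 / 0.343 = 27.248


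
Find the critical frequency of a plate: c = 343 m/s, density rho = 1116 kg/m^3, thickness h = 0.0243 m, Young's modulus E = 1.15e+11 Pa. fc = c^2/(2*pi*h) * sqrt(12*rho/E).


12*rho/E = 12*1116/1.15e+11 = 1.16452e-07
sqrt(12*rho/E) = sqrt(1.16452e-07) = 0.000341251
c^2/(2*pi*h) = 343^2/(2*pi*0.0243) = 770552
fc = 770552 * 0.000341251 = 262.95 Hz


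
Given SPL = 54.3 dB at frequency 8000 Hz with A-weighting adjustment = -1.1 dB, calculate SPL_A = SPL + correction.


A-weighting table: 8000 Hz -> -1.1 dB correction
SPL_A = SPL + correction = 54.3 + (-1.1) = 53.2 dBA


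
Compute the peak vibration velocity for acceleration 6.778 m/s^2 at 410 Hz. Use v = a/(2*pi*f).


omega = 2*pi*f = 2*pi*410 = 2576.11 rad/s
v = a / omega = 6.778 / 2576.11 = 0.0026311 m/s


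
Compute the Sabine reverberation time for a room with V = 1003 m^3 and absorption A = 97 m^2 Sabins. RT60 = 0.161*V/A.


RT60 = 0.161 * 1003 / 97 = 1.6648 s


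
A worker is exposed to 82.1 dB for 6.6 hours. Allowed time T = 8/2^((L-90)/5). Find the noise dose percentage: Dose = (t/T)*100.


T_allowed = 8 / 2^((82.1 - 90)/5) = 23.9176 hr
Dose = 6.6 / 23.9176 * 100 = 27.595 %


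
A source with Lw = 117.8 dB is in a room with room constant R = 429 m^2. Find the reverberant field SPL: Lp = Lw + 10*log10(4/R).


4/R = 4/429 = 0.00932401
Lp = 117.8 + 10*log10(0.00932401) = 97.496 dB


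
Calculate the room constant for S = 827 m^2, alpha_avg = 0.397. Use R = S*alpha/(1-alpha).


R = 827 * 0.397 / (1 - 0.397) = 544.48 m^2


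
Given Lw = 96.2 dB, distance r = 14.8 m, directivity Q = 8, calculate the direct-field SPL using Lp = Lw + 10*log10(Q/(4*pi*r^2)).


4*pi*r^2 = 4*pi*14.8^2 = 2752.54 m^2
Q / (4*pi*r^2) = 8 / 2752.54 = 0.00290641
Lp = 96.2 + 10*log10(0.00290641) = 70.834 dB


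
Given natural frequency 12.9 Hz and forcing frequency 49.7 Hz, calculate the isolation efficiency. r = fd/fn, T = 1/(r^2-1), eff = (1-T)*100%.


r = 49.7 / 12.9 = 3.85271
r^2 - 1 = 3.85271^2 - 1 = 13.8434
T = 1/13.8434 = 0.0722366
Efficiency = (1 - 0.0722366)*100 = 92.776 %


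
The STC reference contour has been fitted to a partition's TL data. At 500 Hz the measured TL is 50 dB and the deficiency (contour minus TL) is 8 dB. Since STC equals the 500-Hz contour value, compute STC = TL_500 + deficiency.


By ASTM E413, STC = value of the fitted reference contour at 500 Hz.
Contour value at 500 Hz = TL_500 + deficiency = 50 + 8 = 58
STC = 58


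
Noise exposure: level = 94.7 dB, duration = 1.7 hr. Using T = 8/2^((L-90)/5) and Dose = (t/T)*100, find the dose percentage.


T_allowed = 8 / 2^((94.7 - 90)/5) = 4.16986 hr
Dose = 1.7 / 4.16986 * 100 = 40.769 %


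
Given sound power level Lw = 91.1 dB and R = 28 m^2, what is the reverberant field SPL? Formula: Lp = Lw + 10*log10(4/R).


4/R = 4/28 = 0.142857
Lp = 91.1 + 10*log10(0.142857) = 82.649 dB


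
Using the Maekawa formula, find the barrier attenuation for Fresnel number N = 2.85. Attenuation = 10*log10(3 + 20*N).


3 + 20*N = 3 + 20*2.85 = 60
Att = 10*log10(60) = 17.782 dB


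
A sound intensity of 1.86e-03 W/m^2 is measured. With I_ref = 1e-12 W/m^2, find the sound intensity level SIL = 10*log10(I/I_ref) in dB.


I / I_ref = 1.86e-03 / 1e-12 = 1.86e+09
SIL = 10 * log10(1.86e+09) = 92.695 dB


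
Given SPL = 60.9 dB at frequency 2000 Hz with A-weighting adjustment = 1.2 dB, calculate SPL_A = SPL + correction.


A-weighting table: 2000 Hz -> 1.2 dB correction
SPL_A = SPL + correction = 60.9 + (1.2) = 62.1 dBA


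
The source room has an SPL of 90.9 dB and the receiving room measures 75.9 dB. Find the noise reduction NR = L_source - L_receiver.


NR = L_source - L_receiver (difference between source and receiving room levels)
NR = 90.9 - 75.9 = 15 dB


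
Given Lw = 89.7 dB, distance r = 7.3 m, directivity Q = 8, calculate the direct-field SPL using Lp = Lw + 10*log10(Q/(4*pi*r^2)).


4*pi*r^2 = 4*pi*7.3^2 = 669.662 m^2
Q / (4*pi*r^2) = 8 / 669.662 = 0.0119463
Lp = 89.7 + 10*log10(0.0119463) = 70.472 dB


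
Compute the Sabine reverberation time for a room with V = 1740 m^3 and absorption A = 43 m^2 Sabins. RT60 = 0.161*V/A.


RT60 = 0.161 * 1740 / 43 = 6.5149 s


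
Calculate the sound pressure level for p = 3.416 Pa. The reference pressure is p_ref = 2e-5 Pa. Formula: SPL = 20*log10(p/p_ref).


p / p_ref = 3.416 / 2e-5 = 170800
SPL = 20 * log10(170800) = 104.65 dB


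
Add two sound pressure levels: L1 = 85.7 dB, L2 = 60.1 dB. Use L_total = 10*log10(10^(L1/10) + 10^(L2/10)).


10^(85.7/10) = 3.71535e+08
10^(60.1/10) = 1.02329e+06
Sum = 3.71535e+08 + 1.02329e+06 = 3.72558e+08
L_total = 10*log10(3.72558e+08) = 85.712 dB


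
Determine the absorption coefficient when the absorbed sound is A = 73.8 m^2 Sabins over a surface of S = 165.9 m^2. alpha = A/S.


Absorption coefficient = absorbed power / incident power
alpha = A / S = 73.8 / 165.9 = 0.44485


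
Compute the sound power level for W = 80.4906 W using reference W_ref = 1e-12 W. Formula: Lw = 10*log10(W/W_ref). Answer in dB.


W / W_ref = 80.4906 / 1e-12 = 8.04906e+13
Lw = 10 * log10(8.04906e+13) = 139.06 dB


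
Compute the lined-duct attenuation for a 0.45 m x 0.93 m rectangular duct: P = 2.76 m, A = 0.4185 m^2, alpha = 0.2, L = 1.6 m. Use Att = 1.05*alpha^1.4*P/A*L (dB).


alpha^1.4 = 0.2^1.4 = 0.105061
Attenuation rate = 1.05 * alpha^1.4 * P / A
= 1.05 * 0.105061 * 2.76 / 0.4185 = 0.727519 dB/m
Total Att = 0.727519 * 1.6 = 1.164 dB


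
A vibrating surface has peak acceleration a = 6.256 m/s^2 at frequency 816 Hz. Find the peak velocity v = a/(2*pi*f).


omega = 2*pi*f = 2*pi*816 = 5127.08 rad/s
v = a / omega = 6.256 / 5127.08 = 0.0012202 m/s


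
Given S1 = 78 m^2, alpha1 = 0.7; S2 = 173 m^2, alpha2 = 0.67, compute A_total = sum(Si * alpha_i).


78 * 0.7 = 54.6
173 * 0.67 = 115.91
A_total = 54.6 + 115.91 = 170.51 m^2


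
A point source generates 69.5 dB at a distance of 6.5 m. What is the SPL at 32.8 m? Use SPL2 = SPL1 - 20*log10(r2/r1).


r2/r1 = 32.8/6.5 = 5.04615
Correction = 20*log10(5.04615) = 14.0592 dB
SPL2 = 69.5 - 14.0592 = 55.441 dB


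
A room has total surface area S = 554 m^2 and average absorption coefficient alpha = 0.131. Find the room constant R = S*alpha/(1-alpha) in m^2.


R = 554 * 0.131 / (1 - 0.131) = 83.514 m^2


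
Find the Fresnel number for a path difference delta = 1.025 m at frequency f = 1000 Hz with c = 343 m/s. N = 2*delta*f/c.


N = 2*delta*f/c = 2*delta/lambda, where lambda = c/f
lambda = 343 / 1000 = 0.343 m
N = 2 * 1.025 / 0.343 = 5.9767


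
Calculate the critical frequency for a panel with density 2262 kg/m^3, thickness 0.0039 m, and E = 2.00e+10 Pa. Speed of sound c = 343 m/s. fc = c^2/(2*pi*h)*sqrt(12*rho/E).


12*rho/E = 12*2262/2.00e+10 = 1.3572e-06
sqrt(12*rho/E) = sqrt(1.3572e-06) = 0.00116499
c^2/(2*pi*h) = 343^2/(2*pi*0.0039) = 4.80113e+06
fc = 4.80113e+06 * 0.00116499 = 5593.3 Hz


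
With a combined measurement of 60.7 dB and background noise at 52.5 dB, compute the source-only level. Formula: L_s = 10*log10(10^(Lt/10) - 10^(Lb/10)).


10^(60.7/10) = 1.1749e+06
10^(52.5/10) = 177828
Difference = 1.1749e+06 - 177828 = 997072
L_source = 10*log10(997072) = 59.987 dB


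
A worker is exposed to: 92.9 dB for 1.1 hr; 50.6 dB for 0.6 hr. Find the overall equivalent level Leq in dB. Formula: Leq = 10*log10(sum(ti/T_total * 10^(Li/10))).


T_total = 1.1 + 0.6 = 1.7 hr
(1.1/1.7) * 10^(92.9/10) = 1.26166e+09
(0.6/1.7) * 10^(50.6/10) = 40523.1
Sum = 1.26166e+09 + 40523.1 = 1.2617e+09
Leq = 10*log10(1.2617e+09) = 91.01 dB


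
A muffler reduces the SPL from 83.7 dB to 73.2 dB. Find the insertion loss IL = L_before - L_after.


Insertion loss = SPL without muffler - SPL with muffler
IL = 83.7 - 73.2 = 10.5 dB


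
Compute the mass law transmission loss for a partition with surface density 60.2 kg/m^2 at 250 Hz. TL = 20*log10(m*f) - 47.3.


m * f = 60.2 * 250 = 15050
20*log10(15050) = 83.5507 dB
TL = 83.5507 - 47.3 = 36.251 dB


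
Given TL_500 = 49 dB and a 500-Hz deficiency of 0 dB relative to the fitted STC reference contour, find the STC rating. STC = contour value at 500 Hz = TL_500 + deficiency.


By ASTM E413, STC = value of the fitted reference contour at 500 Hz.
Contour value at 500 Hz = TL_500 + deficiency = 49 + 0 = 49
STC = 49


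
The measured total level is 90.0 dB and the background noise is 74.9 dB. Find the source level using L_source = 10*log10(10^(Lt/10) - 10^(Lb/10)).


10^(90.0/10) = 1e+09
10^(74.9/10) = 3.0903e+07
Difference = 1e+09 - 3.0903e+07 = 9.69097e+08
L_source = 10*log10(9.69097e+08) = 89.864 dB


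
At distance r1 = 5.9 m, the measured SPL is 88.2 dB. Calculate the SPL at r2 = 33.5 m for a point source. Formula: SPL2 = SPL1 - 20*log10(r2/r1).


r2/r1 = 33.5/5.9 = 5.67797
Correction = 20*log10(5.67797) = 15.0839 dB
SPL2 = 88.2 - 15.0839 = 73.116 dB


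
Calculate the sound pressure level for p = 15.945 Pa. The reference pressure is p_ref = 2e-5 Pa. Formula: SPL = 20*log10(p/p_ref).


p / p_ref = 15.945 / 2e-5 = 797250
SPL = 20 * log10(797250) = 118.03 dB


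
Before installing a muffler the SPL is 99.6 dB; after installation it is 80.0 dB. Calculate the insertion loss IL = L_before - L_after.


Insertion loss = SPL without muffler - SPL with muffler
IL = 99.6 - 80.0 = 19.6 dB


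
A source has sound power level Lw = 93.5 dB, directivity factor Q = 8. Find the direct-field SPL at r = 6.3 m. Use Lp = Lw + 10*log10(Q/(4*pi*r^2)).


4*pi*r^2 = 4*pi*6.3^2 = 498.759 m^2
Q / (4*pi*r^2) = 8 / 498.759 = 0.0160398
Lp = 93.5 + 10*log10(0.0160398) = 75.552 dB


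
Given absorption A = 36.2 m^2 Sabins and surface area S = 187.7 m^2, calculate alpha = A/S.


Absorption coefficient = absorbed power / incident power
alpha = A / S = 36.2 / 187.7 = 0.19286


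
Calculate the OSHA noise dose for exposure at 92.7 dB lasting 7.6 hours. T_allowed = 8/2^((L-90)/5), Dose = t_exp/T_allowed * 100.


T_allowed = 8 / 2^((92.7 - 90)/5) = 5.50217 hr
Dose = 7.6 / 5.50217 * 100 = 138.13 %
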